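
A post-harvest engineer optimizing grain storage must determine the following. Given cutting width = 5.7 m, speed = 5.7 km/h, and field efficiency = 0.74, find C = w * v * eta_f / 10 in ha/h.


C = w * v * eta_f / 10
  = 5.7 * 5.7 * 0.74 / 10
  = 24.04 / 10
  = 2.40 ha/h


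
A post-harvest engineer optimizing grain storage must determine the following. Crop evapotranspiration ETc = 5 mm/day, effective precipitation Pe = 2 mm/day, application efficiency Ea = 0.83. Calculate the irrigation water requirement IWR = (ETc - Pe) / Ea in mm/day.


IWR = (ETc - Pe) / Ea
    = (5 - 2) / 0.83
    = 3 / 0.83
    = 3.61 mm/day


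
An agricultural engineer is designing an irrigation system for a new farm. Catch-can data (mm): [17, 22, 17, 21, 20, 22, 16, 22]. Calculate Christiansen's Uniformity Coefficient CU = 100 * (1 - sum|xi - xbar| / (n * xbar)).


xbar = 157 / 8 = 19.625
sum|xi - xbar| = 17.750
CU = 100 * (1 - 17.750 / (8 * 19.625))
   = 100 * (1 - 0.1131)
   = 88.69%


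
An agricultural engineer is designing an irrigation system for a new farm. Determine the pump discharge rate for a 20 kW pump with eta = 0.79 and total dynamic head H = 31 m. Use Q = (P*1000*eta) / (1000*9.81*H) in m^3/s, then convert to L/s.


Q = (P * 1000 * eta) / (rho * g * H)
  = (20 * 1000 * 0.79) / (1000 * 9.81 * 31)
  = 15800 / 304110
  = 0.05195 m^3/s = 51.95 L/s


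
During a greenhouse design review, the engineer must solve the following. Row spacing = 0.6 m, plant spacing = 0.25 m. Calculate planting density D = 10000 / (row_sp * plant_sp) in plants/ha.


D = 10000 / (row_sp * plant_sp)
  = 10000 / (0.6 * 0.25)
  = 10000 / 0.1500
  = 66666.67 plants/ha


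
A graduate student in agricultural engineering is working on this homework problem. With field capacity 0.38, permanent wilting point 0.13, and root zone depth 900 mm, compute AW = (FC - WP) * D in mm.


AW = (FC - WP) * D
   = (0.38 - 0.13) * 900
   = 0.25 * 900
   = 225 mm


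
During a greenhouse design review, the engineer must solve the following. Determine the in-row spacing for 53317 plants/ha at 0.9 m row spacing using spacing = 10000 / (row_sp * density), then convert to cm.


spacing = 10000 / (row_sp * density)
        = 10000 / (0.9 * 53317)
        = 10000 / 47985.30
        = 0.20840 m = 20.84 cm


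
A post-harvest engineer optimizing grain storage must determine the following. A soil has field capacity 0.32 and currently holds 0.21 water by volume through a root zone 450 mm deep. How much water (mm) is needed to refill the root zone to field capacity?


SMD = (FC - theta) * D
    = (0.32 - 0.21) * 450
    = 0.110 * 450
    = 49.50 mm


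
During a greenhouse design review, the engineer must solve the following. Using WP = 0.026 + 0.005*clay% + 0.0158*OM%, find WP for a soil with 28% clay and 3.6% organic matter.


WP = 0.026 + 0.005*28 + 0.0158*3.6
   = 0.026 + 0.1400 + 0.0569
   = 0.2229


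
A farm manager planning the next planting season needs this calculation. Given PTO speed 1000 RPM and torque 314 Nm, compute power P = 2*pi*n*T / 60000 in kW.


P = 2*pi*n*T / 60000
  = 2*pi * 1000 * 314 / 60000
  = 1972920.19 / 60000
  = 32.88 kW


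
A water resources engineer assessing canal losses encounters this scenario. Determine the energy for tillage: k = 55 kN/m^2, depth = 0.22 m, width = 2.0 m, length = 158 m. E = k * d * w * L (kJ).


E = k * d * w * L
  = 55 * 0.22 * 2.0 * 158
  = 3823.60 kJ


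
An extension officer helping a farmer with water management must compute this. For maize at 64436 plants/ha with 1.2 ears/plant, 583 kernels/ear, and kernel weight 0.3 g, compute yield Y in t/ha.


Y = density * ears * kernels * kw
  = 64436 * 1.2 * 583 * 0.3 g/ha
  = 13523827.68 g/ha
  = 13523.83 kg/ha = 13.52 t/ha


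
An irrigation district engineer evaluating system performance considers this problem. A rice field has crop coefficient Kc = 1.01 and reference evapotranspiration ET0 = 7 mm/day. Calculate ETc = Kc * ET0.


ETc = Kc * ET0
    = 1.01 * 7
    = 7.07 mm/day


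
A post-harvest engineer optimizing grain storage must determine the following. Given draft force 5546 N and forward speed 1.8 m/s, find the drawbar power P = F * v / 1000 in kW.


P = F * v / 1000
  = 5546 * 1.8 / 1000
  = 9982.80 / 1000
  = 9.98 kW


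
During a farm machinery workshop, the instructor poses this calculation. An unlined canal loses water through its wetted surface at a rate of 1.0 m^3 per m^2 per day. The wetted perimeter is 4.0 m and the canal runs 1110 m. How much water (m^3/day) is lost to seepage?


S = C * P * L
  = 1.0 * 4.0 * 1110
  = 4440 m^3/day


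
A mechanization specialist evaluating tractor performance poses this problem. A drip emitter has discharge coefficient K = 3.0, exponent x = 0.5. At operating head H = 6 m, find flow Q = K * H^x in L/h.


Q = K * H^x
  = 3.0 * 6^0.5
  = 3.0 * 2.4495
  = 7.35 L/h


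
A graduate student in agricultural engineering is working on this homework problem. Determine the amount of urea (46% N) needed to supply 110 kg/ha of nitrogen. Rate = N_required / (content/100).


Rate = N_required / (N_content / 100)
     = 110 / (46 / 100)
     = 110 / 0.46
     = 239.13 kg/ha


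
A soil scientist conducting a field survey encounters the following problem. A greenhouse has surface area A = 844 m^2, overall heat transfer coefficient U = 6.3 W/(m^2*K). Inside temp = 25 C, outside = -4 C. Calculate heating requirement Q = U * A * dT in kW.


dT = 25 - (-4) = 29 K
Q = U * A * dT
  = 6.3 * 844 * 29
  = 154198.80 W = 154.20 kW


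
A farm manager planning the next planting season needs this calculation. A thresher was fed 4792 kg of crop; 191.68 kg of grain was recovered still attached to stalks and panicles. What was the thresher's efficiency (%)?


eta = (total - unthreshed) / total * 100
    = (4792 - 191.68) / 4792 * 100
    = 4600.32 / 4792 * 100
    = 96%


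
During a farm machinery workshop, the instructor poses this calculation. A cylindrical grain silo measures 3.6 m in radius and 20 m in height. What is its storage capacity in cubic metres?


V = pi * r^2 * h
  = pi * 3.6^2 * 20
  = pi * 12.96 * 20
  = 814.30 m^3


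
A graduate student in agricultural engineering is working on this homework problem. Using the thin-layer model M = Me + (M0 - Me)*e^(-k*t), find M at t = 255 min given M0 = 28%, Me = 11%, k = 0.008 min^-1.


M = Me + (M0 - Me) * e^(-k*t)
  = 11 + (28 - 11) * e^(-0.008*255)
  = 11 + 17 * e^(-2.040)
  = 11 + 17 * 0.13003
  = 11 + 2.2105
  = 13.21%


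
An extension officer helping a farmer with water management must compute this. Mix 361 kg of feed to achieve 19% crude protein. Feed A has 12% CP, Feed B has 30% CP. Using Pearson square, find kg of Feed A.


parts_A = CP_b - target = 30 - 19 = 11
parts_B = target - CP_a = 19 - 12 = 7
total_parts = 11 + 7 = 18
Feed A = 361 * 11 / 18 = 220.61 kg
Feed B = 361 * 7 / 18 = 140.39 kg

220.61 kg


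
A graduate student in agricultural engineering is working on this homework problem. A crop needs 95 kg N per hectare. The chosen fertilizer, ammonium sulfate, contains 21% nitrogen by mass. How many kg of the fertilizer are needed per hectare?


Rate = N_required / (N_content / 100)
     = 95 / (21 / 100)
     = 95 / 0.21
     = 452.38 kg/ha


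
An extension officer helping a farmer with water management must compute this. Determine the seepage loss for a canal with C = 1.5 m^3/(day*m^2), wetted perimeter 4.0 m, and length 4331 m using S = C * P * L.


S = C * P * L
  = 1.5 * 4.0 * 4331
  = 25986 m^3/day


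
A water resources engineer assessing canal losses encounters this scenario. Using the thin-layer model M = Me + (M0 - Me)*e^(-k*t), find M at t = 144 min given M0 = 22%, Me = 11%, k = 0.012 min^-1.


M = Me + (M0 - Me) * e^(-k*t)
  = 11 + (22 - 11) * e^(-0.012*144)
  = 11 + 11 * e^(-1.728)
  = 11 + 11 * 0.17764
  = 11 + 1.9540
  = 12.95%


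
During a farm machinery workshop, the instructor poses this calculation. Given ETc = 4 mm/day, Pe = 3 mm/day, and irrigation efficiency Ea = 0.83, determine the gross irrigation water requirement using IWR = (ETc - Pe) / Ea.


IWR = (ETc - Pe) / Ea
    = (4 - 3) / 0.83
    = 1 / 0.83
    = 1.20 mm/day


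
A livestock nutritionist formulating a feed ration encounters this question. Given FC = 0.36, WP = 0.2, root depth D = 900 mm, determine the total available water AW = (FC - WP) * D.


AW = (FC - WP) * D
   = (0.36 - 0.2) * 900
   = 0.16 * 900
   = 144 mm


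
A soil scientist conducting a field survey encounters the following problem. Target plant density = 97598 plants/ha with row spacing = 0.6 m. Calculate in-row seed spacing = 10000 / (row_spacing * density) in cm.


spacing = 10000 / (row_sp * density)
        = 10000 / (0.6 * 97598)
        = 10000 / 58558.80
        = 0.17077 m = 17.08 cm


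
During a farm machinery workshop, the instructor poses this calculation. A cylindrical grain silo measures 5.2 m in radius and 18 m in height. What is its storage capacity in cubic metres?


V = pi * r^2 * h
  = pi * 5.2^2 * 18
  = pi * 27.04 * 18
  = 1529.08 m^3


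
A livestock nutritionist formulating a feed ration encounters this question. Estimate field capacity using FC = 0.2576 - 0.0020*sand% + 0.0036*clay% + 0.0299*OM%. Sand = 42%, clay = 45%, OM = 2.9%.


FC = 0.2576 - 0.0020*42 + 0.0036*45 + 0.0299*2.9
   = 0.2576 - 0.0840 + 0.1620 + 0.0867
   = 0.4223


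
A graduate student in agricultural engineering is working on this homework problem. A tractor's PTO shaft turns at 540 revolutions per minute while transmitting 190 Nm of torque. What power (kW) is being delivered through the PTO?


P = 2*pi*n*T / 60000
  = 2*pi * 540 * 190 / 60000
  = 644654.81 / 60000
  = 10.74 kW


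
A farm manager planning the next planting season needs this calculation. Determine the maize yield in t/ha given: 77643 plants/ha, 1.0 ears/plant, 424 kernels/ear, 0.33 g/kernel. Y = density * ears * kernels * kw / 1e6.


Y = density * ears * kernels * kw
  = 77643 * 1.0 * 424 * 0.33 g/ha
  = 10863808.56 g/ha
  = 10863.81 kg/ha = 10.86 t/ha


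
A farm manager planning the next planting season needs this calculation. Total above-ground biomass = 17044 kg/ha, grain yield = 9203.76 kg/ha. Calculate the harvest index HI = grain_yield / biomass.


HI = grain_yield / biomass
   = 9203.76 / 17044
   = 0.54


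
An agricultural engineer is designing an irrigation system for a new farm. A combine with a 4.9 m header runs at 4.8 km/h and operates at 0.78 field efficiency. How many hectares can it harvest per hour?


C = w * v * eta_f / 10
  = 4.9 * 4.8 * 0.78 / 10
  = 18.35 / 10
  = 1.83 ha/h


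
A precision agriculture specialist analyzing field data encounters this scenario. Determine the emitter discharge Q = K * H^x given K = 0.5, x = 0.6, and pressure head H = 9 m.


Q = K * H^x
  = 0.5 * 9^0.6
  = 0.5 * 3.7372
  = 1.87 L/h


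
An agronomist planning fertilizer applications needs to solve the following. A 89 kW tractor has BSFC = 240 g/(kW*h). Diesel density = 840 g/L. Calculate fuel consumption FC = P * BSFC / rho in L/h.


FC = P * BSFC / rho_fuel
   = 89 * 240 / 840
   = 21360 / 840
   = 25.43 L/h


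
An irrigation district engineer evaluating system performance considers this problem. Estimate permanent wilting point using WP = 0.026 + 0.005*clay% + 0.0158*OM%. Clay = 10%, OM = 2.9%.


WP = 0.026 + 0.005*10 + 0.0158*2.9
   = 0.026 + 0.0500 + 0.0458
   = 0.1218


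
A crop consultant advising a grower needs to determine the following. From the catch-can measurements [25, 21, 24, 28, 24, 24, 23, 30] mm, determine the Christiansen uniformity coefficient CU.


xbar = 199 / 8 = 24.875
sum|xi - xbar| = 16.750
CU = 100 * (1 - 16.750 / (8 * 24.875))
   = 100 * (1 - 0.0842)
   = 91.58%


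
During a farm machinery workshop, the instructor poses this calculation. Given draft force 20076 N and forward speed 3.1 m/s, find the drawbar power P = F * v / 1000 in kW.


P = F * v / 1000
  = 20076 * 3.1 / 1000
  = 62235.60 / 1000
  = 62.24 kW


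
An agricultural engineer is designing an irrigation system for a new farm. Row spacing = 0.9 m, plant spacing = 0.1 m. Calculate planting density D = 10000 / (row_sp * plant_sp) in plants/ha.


D = 10000 / (row_sp * plant_sp)
  = 10000 / (0.9 * 0.1)
  = 10000 / 0.0900
  = 111111.11 plants/ha


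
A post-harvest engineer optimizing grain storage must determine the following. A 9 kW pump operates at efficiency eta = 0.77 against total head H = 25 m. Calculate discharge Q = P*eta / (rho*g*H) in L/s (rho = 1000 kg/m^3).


Q = (P * 1000 * eta) / (rho * g * H)
  = (9 * 1000 * 0.77) / (1000 * 9.81 * 25)
  = 6930 / 245250
  = 0.02826 m^3/s = 28.26 L/s


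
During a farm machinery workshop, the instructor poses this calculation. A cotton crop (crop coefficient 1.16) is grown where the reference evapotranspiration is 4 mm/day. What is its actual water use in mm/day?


ETc = Kc * ET0
    = 1.16 * 4
    = 4.64 mm/day


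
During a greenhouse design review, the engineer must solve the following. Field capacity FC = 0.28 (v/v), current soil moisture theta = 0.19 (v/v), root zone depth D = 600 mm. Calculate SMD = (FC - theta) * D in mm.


SMD = (FC - theta) * D
    = (0.28 - 0.19) * 600
    = 0.090 * 600
    = 54 mm


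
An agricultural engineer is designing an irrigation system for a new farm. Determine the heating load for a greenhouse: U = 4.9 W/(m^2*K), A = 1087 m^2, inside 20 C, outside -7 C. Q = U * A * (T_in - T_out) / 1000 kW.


dT = 20 - (-7) = 27 K
Q = U * A * dT
  = 4.9 * 1087 * 27
  = 143810.10 W = 143.81 kW


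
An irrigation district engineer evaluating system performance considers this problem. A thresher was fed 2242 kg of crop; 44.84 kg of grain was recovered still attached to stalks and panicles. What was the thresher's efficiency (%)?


eta = (total - unthreshed) / total * 100
    = (2242 - 44.84) / 2242 * 100
    = 2197.16 / 2242 * 100
    = 98%


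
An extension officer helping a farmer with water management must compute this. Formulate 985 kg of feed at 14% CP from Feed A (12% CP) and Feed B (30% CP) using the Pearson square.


parts_A = CP_b - target = 30 - 14 = 16
parts_B = target - CP_a = 14 - 12 = 2
total_parts = 16 + 2 = 18
Feed A = 985 * 16 / 18 = 875.56 kg
Feed B = 985 * 2 / 18 = 109.44 kg

875.56 kg


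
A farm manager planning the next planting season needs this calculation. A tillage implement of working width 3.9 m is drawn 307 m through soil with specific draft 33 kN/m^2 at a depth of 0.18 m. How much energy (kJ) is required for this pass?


E = k * d * w * L
  = 33 * 0.18 * 3.9 * 307
  = 7111.96 kJ


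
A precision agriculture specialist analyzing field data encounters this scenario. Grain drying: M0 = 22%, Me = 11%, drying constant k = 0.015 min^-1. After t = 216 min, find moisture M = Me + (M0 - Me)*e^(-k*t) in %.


M = Me + (M0 - Me) * e^(-k*t)
  = 11 + (22 - 11) * e^(-0.015*216)
  = 11 + 11 * e^(-3.240)
  = 11 + 11 * 0.03916
  = 11 + 0.4308
  = 11.43%


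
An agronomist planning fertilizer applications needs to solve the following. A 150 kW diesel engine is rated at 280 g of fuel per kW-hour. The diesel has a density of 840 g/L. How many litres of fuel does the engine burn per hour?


FC = P * BSFC / rho_fuel
   = 150 * 280 / 840
   = 42000 / 840
   = 50 L/h


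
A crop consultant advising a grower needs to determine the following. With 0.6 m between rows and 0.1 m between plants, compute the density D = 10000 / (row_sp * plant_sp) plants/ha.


D = 10000 / (row_sp * plant_sp)
  = 10000 / (0.6 * 0.1)
  = 10000 / 0.0600
  = 166666.67 plants/ha


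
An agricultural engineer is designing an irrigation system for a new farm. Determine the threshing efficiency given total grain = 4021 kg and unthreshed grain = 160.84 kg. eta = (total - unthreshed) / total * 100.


eta = (total - unthreshed) / total * 100
    = (4021 - 160.84) / 4021 * 100
    = 3860.16 / 4021 * 100
    = 96%


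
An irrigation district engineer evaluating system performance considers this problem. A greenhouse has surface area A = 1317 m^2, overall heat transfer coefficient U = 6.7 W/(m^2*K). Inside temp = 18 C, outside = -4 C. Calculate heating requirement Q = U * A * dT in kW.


dT = 18 - (-4) = 22 K
Q = U * A * dT
  = 6.7 * 1317 * 22
  = 194125.80 W = 194.13 kW


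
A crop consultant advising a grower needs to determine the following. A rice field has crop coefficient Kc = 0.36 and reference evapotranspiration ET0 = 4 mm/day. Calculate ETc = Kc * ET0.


ETc = Kc * ET0
    = 0.36 * 4
    = 1.44 mm/day


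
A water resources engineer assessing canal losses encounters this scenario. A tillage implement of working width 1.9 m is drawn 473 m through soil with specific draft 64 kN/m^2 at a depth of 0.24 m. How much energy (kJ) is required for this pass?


E = k * d * w * L
  = 64 * 0.24 * 1.9 * 473
  = 13804.03 kJ


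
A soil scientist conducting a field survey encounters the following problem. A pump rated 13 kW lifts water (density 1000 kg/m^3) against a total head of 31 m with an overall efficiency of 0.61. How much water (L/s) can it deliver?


Q = (P * 1000 * eta) / (rho * g * H)
  = (13 * 1000 * 0.61) / (1000 * 9.81 * 31)
  = 7930 / 304110
  = 0.02608 m^3/s = 26.08 L/s


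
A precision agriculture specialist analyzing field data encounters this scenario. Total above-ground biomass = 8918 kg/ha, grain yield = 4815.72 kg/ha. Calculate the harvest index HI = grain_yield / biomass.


HI = grain_yield / biomass
   = 4815.72 / 8918
   = 0.54


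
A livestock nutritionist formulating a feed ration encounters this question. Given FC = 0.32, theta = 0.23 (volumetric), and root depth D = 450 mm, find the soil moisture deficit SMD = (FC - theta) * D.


SMD = (FC - theta) * D
    = (0.32 - 0.23) * 450
    = 0.090 * 450
    = 40.50 mm


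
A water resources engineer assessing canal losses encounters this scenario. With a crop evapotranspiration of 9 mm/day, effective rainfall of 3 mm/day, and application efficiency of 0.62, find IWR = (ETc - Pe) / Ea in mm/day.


IWR = (ETc - Pe) / Ea
    = (9 - 3) / 0.62
    = 6 / 0.62
    = 9.68 mm/day


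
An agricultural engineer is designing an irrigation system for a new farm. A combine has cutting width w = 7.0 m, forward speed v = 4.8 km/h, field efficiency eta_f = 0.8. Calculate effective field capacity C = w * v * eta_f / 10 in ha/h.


C = w * v * eta_f / 10
  = 7.0 * 4.8 * 0.8 / 10
  = 26.88 / 10
  = 2.69 ha/h


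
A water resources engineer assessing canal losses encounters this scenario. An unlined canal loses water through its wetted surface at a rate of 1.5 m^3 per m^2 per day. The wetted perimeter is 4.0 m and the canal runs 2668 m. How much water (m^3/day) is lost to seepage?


S = C * P * L
  = 1.5 * 4.0 * 2668
  = 16008 m^3/day


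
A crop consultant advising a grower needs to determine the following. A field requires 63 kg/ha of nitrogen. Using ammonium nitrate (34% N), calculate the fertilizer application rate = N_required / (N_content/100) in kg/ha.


Rate = N_required / (N_content / 100)
     = 63 / (34 / 100)
     = 63 / 0.34
     = 185.29 kg/ha


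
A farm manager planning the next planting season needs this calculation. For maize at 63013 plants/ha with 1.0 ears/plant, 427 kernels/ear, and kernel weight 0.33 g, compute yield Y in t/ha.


Y = density * ears * kernels * kw
  = 63013 * 1.0 * 427 * 0.33 g/ha
  = 8879161.83 g/ha
  = 8879.16 kg/ha = 8.88 t/ha


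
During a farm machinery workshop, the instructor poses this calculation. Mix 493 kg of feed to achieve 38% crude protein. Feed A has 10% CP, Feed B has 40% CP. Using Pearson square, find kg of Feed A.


parts_A = CP_b - target = 40 - 38 = 2
parts_B = target - CP_a = 38 - 10 = 28
total_parts = 2 + 28 = 30
Feed A = 493 * 2 / 30 = 32.87 kg
Feed B = 493 * 28 / 30 = 460.13 kg

32.87 kg


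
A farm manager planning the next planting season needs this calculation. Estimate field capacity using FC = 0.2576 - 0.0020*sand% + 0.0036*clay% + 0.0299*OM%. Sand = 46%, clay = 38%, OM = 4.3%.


FC = 0.2576 - 0.0020*46 + 0.0036*38 + 0.0299*4.3
   = 0.2576 - 0.0920 + 0.1368 + 0.1286
   = 0.4310


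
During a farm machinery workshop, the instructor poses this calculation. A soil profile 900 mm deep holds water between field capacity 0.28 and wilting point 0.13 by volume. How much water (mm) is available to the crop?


AW = (FC - WP) * D
   = (0.28 - 0.13) * 900
   = 0.15 * 900
   = 135 mm


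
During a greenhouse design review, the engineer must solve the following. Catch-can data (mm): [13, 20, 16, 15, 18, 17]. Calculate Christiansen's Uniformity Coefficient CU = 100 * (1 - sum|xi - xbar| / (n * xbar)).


xbar = 99 / 6 = 16.500
sum|xi - xbar| = 11
CU = 100 * (1 - 11 / (6 * 16.500))
   = 100 * (1 - 0.1111)
   = 88.89%


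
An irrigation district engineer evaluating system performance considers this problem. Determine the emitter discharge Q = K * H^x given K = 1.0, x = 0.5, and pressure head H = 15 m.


Q = K * H^x
  = 1.0 * 15^0.5
  = 1.0 * 3.8730
  = 3.87 L/h


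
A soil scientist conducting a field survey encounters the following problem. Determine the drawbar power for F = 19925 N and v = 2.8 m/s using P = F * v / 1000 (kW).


P = F * v / 1000
  = 19925 * 2.8 / 1000
  = 55790 / 1000
  = 55.79 kW


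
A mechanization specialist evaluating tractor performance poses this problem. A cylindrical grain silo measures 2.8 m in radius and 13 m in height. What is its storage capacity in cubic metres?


V = pi * r^2 * h
  = pi * 2.8^2 * 13
  = pi * 7.84 * 13
  = 320.19 m^3


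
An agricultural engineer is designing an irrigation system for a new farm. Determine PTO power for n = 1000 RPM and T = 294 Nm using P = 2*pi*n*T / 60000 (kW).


P = 2*pi*n*T / 60000
  = 2*pi * 1000 * 294 / 60000
  = 1847256.48 / 60000
  = 30.79 kW


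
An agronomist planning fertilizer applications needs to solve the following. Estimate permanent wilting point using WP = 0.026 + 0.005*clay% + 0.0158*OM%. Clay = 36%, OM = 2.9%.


WP = 0.026 + 0.005*36 + 0.0158*2.9
   = 0.026 + 0.1800 + 0.0458
   = 0.2518


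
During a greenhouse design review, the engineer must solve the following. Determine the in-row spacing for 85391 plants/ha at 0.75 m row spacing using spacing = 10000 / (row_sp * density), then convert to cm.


spacing = 10000 / (row_sp * density)
        = 10000 / (0.75 * 85391)
        = 10000 / 64043.25
        = 0.15614 m = 15.61 cm


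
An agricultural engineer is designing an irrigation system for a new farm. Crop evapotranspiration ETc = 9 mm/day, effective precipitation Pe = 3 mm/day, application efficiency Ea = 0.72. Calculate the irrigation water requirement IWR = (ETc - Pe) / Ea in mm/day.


IWR = (ETc - Pe) / Ea
    = (9 - 3) / 0.72
    = 6 / 0.72
    = 8.33 mm/day


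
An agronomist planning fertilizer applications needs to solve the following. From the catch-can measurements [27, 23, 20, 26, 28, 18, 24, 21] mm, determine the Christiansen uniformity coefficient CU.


xbar = 187 / 8 = 23.375
sum|xi - xbar| = 23
CU = 100 * (1 - 23 / (8 * 23.375))
   = 100 * (1 - 0.1230)
   = 87.70%


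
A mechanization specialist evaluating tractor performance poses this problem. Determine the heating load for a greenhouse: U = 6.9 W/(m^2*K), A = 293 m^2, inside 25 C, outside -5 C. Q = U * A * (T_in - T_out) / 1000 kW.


dT = 25 - (-5) = 30 K
Q = U * A * dT
  = 6.9 * 293 * 30
  = 60651 W = 60.65 kW


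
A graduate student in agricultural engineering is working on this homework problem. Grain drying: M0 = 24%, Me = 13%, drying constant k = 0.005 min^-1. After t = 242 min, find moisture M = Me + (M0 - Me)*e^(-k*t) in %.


M = Me + (M0 - Me) * e^(-k*t)
  = 13 + (24 - 13) * e^(-0.005*242)
  = 13 + 11 * e^(-1.210)
  = 13 + 11 * 0.29820
  = 13 + 3.2802
  = 16.28%


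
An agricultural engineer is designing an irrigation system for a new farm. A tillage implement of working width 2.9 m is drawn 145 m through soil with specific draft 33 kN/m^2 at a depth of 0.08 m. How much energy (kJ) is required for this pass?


E = k * d * w * L
  = 33 * 0.08 * 2.9 * 145
  = 1110.12 kJ


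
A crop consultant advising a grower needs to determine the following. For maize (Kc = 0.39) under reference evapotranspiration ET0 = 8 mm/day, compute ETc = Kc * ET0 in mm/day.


ETc = Kc * ET0
    = 0.39 * 8
    = 3.12 mm/day


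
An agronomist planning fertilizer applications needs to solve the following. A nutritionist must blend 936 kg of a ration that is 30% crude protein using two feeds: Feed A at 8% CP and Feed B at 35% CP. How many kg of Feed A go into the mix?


parts_A = CP_b - target = 35 - 30 = 5
parts_B = target - CP_a = 30 - 8 = 22
total_parts = 5 + 22 = 27
Feed A = 936 * 5 / 27 = 173.33 kg
Feed B = 936 * 22 / 27 = 762.67 kg

173.33 kg


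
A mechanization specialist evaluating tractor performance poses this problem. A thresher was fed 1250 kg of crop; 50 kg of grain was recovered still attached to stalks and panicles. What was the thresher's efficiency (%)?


eta = (total - unthreshed) / total * 100
    = (1250 - 50) / 1250 * 100
    = 1200 / 1250 * 100
    = 96%


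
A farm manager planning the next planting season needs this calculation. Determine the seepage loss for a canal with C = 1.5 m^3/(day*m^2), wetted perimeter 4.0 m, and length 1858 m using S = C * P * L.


S = C * P * L
  = 1.5 * 4.0 * 1858
  = 11148 m^3/day


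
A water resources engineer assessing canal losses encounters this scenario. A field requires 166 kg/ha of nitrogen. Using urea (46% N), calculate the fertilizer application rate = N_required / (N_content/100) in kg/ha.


Rate = N_required / (N_content / 100)
     = 166 / (46 / 100)
     = 166 / 0.46
     = 360.87 kg/ha


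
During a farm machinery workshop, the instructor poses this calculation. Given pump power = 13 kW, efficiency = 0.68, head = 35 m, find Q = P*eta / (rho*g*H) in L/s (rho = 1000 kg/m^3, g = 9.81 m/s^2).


Q = (P * 1000 * eta) / (rho * g * H)
  = (13 * 1000 * 0.68) / (1000 * 9.81 * 35)
  = 8840 / 343350
  = 0.02575 m^3/s = 25.75 L/s


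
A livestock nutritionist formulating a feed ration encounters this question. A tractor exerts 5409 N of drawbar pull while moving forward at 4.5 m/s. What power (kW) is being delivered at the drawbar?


P = F * v / 1000
  = 5409 * 4.5 / 1000
  = 24340.50 / 1000
  = 24.34 kW


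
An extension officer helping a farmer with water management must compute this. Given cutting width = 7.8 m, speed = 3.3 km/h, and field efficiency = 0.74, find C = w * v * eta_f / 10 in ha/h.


C = w * v * eta_f / 10
  = 7.8 * 3.3 * 0.74 / 10
  = 19.05 / 10
  = 1.90 ha/h


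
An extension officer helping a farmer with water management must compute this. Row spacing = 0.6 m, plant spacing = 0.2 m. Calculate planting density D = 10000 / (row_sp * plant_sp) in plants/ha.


D = 10000 / (row_sp * plant_sp)
  = 10000 / (0.6 * 0.2)
  = 10000 / 0.1200
  = 83333.33 plants/ha


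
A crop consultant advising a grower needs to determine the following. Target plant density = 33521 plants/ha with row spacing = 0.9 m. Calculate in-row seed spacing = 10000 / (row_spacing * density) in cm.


spacing = 10000 / (row_sp * density)
        = 10000 / (0.9 * 33521)
        = 10000 / 30168.90
        = 0.33147 m = 33.15 cm


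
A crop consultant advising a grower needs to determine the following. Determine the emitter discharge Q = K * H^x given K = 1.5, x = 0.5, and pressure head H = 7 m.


Q = K * H^x
  = 1.5 * 7^0.5
  = 1.5 * 2.6458
  = 3.97 L/h


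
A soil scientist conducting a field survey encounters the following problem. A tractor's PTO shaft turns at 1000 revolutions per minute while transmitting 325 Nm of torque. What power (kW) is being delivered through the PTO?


P = 2*pi*n*T / 60000
  = 2*pi * 1000 * 325 / 60000
  = 2042035.22 / 60000
  = 34.03 kW


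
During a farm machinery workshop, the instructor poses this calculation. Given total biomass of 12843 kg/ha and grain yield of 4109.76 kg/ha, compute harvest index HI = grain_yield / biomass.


HI = grain_yield / biomass
   = 4109.76 / 12843
   = 0.32


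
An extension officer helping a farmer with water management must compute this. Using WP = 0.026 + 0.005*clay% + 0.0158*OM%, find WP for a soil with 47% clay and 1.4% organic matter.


WP = 0.026 + 0.005*47 + 0.0158*1.4
   = 0.026 + 0.2350 + 0.0221
   = 0.2831


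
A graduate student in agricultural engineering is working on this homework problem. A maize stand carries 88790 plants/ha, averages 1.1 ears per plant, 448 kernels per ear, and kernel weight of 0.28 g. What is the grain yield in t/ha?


Y = density * ears * kernels * kw
  = 88790 * 1.1 * 448 * 0.28 g/ha
  = 12251599.36 g/ha
  = 12251.60 kg/ha = 12.25 t/ha


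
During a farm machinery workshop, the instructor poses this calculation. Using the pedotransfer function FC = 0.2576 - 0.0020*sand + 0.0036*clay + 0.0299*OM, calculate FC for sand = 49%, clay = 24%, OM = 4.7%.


FC = 0.2576 - 0.0020*49 + 0.0036*24 + 0.0299*4.7
   = 0.2576 - 0.0980 + 0.0864 + 0.1405
   = 0.3865


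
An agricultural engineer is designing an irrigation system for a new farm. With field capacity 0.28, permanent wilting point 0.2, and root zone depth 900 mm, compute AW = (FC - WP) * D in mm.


AW = (FC - WP) * D
   = (0.28 - 0.2) * 900
   = 0.08 * 900
   = 72 mm


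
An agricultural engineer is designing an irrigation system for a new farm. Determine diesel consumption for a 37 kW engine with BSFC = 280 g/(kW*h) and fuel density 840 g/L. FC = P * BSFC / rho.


FC = P * BSFC / rho_fuel
   = 37 * 280 / 840
   = 10360 / 840
   = 12.33 L/h


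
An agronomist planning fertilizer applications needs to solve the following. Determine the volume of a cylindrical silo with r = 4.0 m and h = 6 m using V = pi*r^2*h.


V = pi * r^2 * h
  = pi * 4.0^2 * 6
  = pi * 16 * 6
  = 301.59 m^3


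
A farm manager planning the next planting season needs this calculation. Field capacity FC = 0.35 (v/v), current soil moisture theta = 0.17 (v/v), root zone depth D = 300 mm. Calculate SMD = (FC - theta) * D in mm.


SMD = (FC - theta) * D
    = (0.35 - 0.17) * 300
    = 0.180 * 300
    = 54 mm


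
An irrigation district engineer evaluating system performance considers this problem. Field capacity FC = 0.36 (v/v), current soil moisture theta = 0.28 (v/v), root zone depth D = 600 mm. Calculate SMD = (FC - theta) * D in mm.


SMD = (FC - theta) * D
    = (0.36 - 0.28) * 600
    = 0.080 * 600
    = 48 mm


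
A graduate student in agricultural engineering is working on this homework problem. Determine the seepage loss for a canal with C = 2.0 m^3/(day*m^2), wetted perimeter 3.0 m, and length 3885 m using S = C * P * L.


S = C * P * L
  = 2.0 * 3.0 * 3885
  = 23310 m^3/day


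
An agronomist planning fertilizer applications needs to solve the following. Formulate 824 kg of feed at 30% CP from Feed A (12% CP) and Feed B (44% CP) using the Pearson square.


parts_A = CP_b - target = 44 - 30 = 14
parts_B = target - CP_a = 30 - 12 = 18
total_parts = 14 + 18 = 32
Feed A = 824 * 14 / 32 = 360.50 kg
Feed B = 824 * 18 / 32 = 463.50 kg

360.50 kg


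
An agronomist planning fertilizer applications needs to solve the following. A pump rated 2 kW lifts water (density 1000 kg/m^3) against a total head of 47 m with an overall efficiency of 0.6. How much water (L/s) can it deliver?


Q = (P * 1000 * eta) / (rho * g * H)
  = (2 * 1000 * 0.6) / (1000 * 9.81 * 47)
  = 1200 / 461070
  = 0.00260 m^3/s = 2.60 L/s


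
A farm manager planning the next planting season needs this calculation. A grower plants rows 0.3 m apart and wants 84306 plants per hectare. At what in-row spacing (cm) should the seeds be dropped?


spacing = 10000 / (row_sp * density)
        = 10000 / (0.3 * 84306)
        = 10000 / 25291.80
        = 0.39539 m = 39.54 cm


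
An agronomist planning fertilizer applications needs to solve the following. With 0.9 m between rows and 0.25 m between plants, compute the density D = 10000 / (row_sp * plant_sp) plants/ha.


D = 10000 / (row_sp * plant_sp)
  = 10000 / (0.9 * 0.25)
  = 10000 / 0.2250
  = 44444.44 plants/ha


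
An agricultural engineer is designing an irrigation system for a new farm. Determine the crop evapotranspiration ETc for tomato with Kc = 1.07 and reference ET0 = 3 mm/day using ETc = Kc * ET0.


ETc = Kc * ET0
    = 1.07 * 3
    = 3.21 mm/day


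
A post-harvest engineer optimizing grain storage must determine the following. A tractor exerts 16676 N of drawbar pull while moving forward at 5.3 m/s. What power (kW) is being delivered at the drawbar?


P = F * v / 1000
  = 16676 * 5.3 / 1000
  = 88382.80 / 1000
  = 88.38 kW


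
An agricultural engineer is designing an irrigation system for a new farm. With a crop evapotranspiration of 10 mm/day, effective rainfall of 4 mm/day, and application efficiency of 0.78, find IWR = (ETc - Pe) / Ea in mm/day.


IWR = (ETc - Pe) / Ea
    = (10 - 4) / 0.78
    = 6 / 0.78
    = 7.69 mm/day


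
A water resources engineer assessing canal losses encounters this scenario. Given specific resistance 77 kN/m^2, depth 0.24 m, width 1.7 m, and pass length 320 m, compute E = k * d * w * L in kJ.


E = k * d * w * L
  = 77 * 0.24 * 1.7 * 320
  = 10053.12 kJ


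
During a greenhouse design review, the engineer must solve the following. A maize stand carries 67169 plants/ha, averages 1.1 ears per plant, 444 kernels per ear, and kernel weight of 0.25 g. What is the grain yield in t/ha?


Y = density * ears * kernels * kw
  = 67169 * 1.1 * 444 * 0.25 g/ha
  = 8201334.90 g/ha
  = 8201.33 kg/ha = 8.20 t/ha


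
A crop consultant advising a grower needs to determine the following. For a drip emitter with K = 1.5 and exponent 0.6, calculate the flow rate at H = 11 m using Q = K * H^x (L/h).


Q = K * H^x
  = 1.5 * 11^0.6
  = 1.5 * 4.2154
  = 6.32 L/h


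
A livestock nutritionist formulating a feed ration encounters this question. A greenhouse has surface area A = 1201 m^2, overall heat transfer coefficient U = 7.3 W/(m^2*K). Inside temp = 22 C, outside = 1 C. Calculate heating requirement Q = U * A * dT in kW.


dT = 22 - (1) = 21 K
Q = U * A * dT
  = 7.3 * 1201 * 21
  = 184113.30 W = 184.11 kW


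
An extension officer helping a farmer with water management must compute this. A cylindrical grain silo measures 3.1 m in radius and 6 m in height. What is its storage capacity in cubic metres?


V = pi * r^2 * h
  = pi * 3.1^2 * 6
  = pi * 9.61 * 6
  = 181.14 m^3


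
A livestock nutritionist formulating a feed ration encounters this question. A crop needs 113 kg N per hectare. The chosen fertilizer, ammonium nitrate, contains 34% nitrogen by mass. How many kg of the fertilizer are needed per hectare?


Rate = N_required / (N_content / 100)
     = 113 / (34 / 100)
     = 113 / 0.34
     = 332.35 kg/ha


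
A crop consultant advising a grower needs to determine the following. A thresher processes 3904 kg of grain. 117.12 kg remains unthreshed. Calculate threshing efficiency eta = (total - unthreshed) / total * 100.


eta = (total - unthreshed) / total * 100
    = (3904 - 117.12) / 3904 * 100
    = 3786.88 / 3904 * 100
    = 97%


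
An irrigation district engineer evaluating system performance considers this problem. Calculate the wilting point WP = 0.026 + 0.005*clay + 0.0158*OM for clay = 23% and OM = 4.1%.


WP = 0.026 + 0.005*23 + 0.0158*4.1
   = 0.026 + 0.1150 + 0.0648
   = 0.2058


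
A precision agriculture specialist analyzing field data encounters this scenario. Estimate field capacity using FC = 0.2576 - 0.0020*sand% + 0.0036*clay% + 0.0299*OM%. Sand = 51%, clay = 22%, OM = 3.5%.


FC = 0.2576 - 0.0020*51 + 0.0036*22 + 0.0299*3.5
   = 0.2576 - 0.1020 + 0.0792 + 0.1047
   = 0.3395


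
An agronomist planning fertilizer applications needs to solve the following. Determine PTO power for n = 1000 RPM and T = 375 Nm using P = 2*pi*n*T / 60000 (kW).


P = 2*pi*n*T / 60000
  = 2*pi * 1000 * 375 / 60000
  = 2356194.49 / 60000
  = 39.27 kW


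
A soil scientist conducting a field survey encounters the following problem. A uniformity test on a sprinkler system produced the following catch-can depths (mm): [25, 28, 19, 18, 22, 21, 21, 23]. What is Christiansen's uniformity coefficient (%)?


xbar = 177 / 8 = 22.125
sum|xi - xbar| = 19.250
CU = 100 * (1 - 19.250 / (8 * 22.125))
   = 100 * (1 - 0.1088)
   = 89.12%


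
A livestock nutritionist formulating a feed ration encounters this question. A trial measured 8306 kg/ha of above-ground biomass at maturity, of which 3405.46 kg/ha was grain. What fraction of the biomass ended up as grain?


HI = grain_yield / biomass
   = 3405.46 / 8306
   = 0.41


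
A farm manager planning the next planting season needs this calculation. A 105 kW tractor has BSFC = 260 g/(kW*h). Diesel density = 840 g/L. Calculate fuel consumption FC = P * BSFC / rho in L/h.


FC = P * BSFC / rho_fuel
   = 105 * 260 / 840
   = 27300 / 840
   = 32.50 L/h


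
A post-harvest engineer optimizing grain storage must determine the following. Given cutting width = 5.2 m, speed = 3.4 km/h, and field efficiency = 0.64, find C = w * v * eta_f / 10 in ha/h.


C = w * v * eta_f / 10
  = 5.2 * 3.4 * 0.64 / 10
  = 11.32 / 10
  = 1.13 ha/h


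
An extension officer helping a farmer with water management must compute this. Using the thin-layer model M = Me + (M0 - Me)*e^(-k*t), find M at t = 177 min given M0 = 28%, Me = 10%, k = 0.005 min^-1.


M = Me + (M0 - Me) * e^(-k*t)
  = 10 + (28 - 10) * e^(-0.005*177)
  = 10 + 18 * e^(-0.885)
  = 10 + 18 * 0.41271
  = 10 + 7.4289
  = 17.43%


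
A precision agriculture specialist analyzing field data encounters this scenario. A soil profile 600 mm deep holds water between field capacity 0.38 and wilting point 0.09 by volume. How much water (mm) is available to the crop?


AW = (FC - WP) * D
   = (0.38 - 0.09) * 600
   = 0.29 * 600
   = 174 mm


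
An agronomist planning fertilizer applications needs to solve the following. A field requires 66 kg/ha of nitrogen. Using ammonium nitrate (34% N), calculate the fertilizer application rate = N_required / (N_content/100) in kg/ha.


Rate = N_required / (N_content / 100)
     = 66 / (34 / 100)
     = 66 / 0.34
     = 194.12 kg/ha


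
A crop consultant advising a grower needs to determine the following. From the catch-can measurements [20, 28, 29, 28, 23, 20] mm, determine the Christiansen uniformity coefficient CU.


xbar = 148 / 6 = 24.667
sum|xi - xbar| = 22
CU = 100 * (1 - 22 / (6 * 24.667))
   = 100 * (1 - 0.1486)
   = 85.14%


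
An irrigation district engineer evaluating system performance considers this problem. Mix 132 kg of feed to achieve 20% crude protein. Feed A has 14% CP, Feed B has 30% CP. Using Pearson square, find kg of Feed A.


parts_A = CP_b - target = 30 - 20 = 10
parts_B = target - CP_a = 20 - 14 = 6
total_parts = 10 + 6 = 16
Feed A = 132 * 10 / 16 = 82.50 kg
Feed B = 132 * 6 / 16 = 49.50 kg

82.50 kg


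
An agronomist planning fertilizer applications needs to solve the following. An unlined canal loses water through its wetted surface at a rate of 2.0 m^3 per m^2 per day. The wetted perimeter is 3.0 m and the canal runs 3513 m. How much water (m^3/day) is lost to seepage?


S = C * P * L
  = 2.0 * 3.0 * 3513
  = 21078 m^3/day


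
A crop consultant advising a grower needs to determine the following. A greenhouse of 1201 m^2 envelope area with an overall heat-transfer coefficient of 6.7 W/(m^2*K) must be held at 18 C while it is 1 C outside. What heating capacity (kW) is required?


dT = 18 - (1) = 17 K
Q = U * A * dT
  = 6.7 * 1201 * 17
  = 136793.90 W = 136.79 kW


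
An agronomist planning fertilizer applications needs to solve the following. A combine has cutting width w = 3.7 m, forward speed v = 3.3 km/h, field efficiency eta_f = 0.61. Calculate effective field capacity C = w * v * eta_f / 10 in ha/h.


C = w * v * eta_f / 10
  = 3.7 * 3.3 * 0.61 / 10
  = 7.45 / 10
  = 0.74 ha/h
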